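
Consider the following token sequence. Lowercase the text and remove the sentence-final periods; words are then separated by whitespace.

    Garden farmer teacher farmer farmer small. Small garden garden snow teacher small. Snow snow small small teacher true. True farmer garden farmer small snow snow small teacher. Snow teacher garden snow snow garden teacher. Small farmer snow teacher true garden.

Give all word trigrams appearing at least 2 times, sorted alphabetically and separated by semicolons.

Trigram counts meeting the condition (at least 2 times):
  small snow snow: 2
  snow snow small: 2

small snow snow; snow snow small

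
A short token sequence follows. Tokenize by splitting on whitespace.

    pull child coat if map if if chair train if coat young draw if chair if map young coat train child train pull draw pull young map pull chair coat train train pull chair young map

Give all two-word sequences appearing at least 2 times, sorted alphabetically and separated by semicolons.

Bigram counts meeting the condition (at least 2 times):
  coat train: 2
  if chair: 2
  if map: 2
  pull chair: 2
  train pull: 2
  young map: 2

coat train; if chair; if map; pull chair; train pull; young map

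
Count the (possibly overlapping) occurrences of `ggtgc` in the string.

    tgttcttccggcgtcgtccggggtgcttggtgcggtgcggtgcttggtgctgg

5

Sliding a length-5 window over the 53 characters (49 positions):
  position 22–26: ggtgc
  position 29–33: ggtgc
  position 34–38: ggtgc
  position 39–43: ggtgc
  position 46–50: ggtgc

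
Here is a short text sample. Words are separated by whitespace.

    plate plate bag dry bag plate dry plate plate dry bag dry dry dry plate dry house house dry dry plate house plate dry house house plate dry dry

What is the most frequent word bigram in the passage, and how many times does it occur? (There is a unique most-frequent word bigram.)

"plate dry", 5 times

Bigram frequencies (highest first):
  plate dry: 5
  dry dry: 4
  dry plate: 3
  plate plate: 2
  bag dry: 2
  dry bag: 2
  … (7 more, each ≤ 2)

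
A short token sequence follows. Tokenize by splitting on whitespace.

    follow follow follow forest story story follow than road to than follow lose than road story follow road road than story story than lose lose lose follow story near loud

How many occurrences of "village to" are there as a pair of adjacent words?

0

Scanning the 29 overlapping bigram windows for "village to":
  (none found)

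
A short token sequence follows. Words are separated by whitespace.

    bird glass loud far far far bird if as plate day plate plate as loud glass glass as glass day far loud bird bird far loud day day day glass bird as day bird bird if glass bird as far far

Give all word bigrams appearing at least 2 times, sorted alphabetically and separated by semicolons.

Bigram counts meeting the condition (at least 2 times):
  bird as: 2
  bird bird: 2
  bird if: 2
  day day: 2
  far far: 3
  far loud: 2
  glass bird: 2

bird as; bird bird; bird if; day day; far far; far loud; glass bird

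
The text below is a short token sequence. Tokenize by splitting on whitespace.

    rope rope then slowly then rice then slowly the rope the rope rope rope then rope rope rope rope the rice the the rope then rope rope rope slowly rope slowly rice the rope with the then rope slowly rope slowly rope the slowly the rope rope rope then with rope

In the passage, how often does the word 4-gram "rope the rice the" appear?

Scanning the 48 overlapping 4-gram windows for "rope the rice the":
  position 19–22: rope the rice the

1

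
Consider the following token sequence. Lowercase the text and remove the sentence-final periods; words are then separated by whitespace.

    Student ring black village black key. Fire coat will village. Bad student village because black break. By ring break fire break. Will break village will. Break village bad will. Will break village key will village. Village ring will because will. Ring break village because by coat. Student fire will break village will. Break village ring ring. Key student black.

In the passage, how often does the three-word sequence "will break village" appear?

Scanning the 57 overlapping trigram windows for "will break village":
  position 22–24: will break village
  position 25–27: will break village
  position 30–32: will break village
  position 49–51: will break village
  position 52–54: will break village

5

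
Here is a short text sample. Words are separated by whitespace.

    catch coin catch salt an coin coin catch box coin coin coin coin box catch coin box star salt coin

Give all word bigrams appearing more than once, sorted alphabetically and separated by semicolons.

Bigram counts meeting the condition (more than once):
  catch coin: 2
  coin box: 2
  coin catch: 2
  coin coin: 4

catch coin; coin box; coin catch; coin coin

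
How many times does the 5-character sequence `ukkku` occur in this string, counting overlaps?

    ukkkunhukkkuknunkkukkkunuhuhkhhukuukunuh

Sliding a length-5 window over the 40 characters (36 positions):
  position 1–5: ukkku
  position 8–12: ukkku
  position 19–23: ukkku

3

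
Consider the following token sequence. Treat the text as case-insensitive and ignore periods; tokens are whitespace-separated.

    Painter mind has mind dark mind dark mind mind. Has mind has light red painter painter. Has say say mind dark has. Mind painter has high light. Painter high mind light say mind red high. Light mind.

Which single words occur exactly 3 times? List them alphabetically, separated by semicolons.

dark; high; say

Unigram counts meeting the condition (exactly 3 times):
  dark: 3
  high: 3
  say: 3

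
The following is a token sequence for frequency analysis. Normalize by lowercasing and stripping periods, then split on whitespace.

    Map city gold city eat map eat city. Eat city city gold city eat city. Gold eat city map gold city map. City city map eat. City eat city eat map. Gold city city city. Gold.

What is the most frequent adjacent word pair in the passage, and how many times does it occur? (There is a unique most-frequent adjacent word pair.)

Bigram frequencies (highest first):
  eat city: 6
  city eat: 5
  city gold: 4
  gold city: 4
  city city: 4
  city map: 3
  … (5 more, each ≤ 2)

"eat city", 6 times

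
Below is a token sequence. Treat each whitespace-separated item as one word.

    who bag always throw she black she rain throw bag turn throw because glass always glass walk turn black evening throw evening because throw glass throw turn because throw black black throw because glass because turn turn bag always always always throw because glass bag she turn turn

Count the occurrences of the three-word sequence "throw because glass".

Scanning the 46 overlapping trigram windows for "throw because glass":
  position 12–14: throw because glass
  position 32–34: throw because glass
  position 42–44: throw because glass

3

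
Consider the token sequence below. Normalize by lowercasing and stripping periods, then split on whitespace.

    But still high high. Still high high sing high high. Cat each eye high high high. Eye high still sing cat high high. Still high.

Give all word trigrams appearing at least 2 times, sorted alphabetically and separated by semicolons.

Trigram counts meeting the condition (at least 2 times):
  high high still: 2
  high still high: 2
  still high high: 2

high high still; high still high; still high high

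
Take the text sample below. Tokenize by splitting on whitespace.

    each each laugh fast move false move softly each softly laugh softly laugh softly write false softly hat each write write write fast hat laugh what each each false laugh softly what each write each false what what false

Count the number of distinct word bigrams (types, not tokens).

30

39 tokens → 38 bigram windows in total.
Repeated bigrams (each contributes count−1 duplicates):
  laugh softly: 3
  each each: 2
  each false: 2
  each write: 2
  softly laugh: 2
  what each: 2
  write write: 2
8 duplicate windows → 38 − 8 = 30 distinct.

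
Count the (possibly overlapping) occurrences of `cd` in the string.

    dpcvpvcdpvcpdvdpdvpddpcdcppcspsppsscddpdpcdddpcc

4

Sliding a length-2 window over the 48 characters (47 positions):
  position 7–8: cd
  position 23–24: cd
  position 36–37: cd
  position 42–43: cd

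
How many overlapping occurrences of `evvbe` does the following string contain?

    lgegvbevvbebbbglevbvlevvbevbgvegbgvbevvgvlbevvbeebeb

3

Sliding a length-5 window over the 52 characters (48 positions):
  position 7–11: evvbe
  position 22–26: evvbe
  position 44–48: evvbe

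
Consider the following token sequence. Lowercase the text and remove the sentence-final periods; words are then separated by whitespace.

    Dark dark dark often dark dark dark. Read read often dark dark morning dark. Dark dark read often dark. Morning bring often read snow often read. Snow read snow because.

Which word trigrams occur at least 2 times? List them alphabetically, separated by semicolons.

dark dark dark; dark dark read; often dark dark; often read snow; read often dark

Trigram counts meeting the condition (at least 2 times):
  dark dark dark: 3
  dark dark read: 2
  often dark dark: 2
  often read snow: 2
  read often dark: 2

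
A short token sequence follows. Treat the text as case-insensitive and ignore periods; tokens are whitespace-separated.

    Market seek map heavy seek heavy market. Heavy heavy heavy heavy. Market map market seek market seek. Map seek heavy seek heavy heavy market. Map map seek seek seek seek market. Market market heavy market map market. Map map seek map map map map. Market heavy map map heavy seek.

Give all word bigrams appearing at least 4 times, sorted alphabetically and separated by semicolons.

heavy heavy; heavy market; map map; market map

Bigram counts meeting the condition (at least 4 times):
  heavy heavy: 4
  heavy market: 4
  map map: 6
  market map: 4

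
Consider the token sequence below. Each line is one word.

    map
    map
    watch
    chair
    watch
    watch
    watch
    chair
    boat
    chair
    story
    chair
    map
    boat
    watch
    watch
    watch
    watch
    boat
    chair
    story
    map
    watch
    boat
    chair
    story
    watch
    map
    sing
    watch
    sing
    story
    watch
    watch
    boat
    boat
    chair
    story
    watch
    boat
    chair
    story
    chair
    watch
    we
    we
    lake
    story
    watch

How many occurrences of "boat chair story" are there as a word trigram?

5

Scanning the 47 overlapping trigram windows for "boat chair story":
  position 9–11: boat chair story
  position 19–21: boat chair story
  position 24–26: boat chair story
  position 36–38: boat chair story
  position 40–42: boat chair story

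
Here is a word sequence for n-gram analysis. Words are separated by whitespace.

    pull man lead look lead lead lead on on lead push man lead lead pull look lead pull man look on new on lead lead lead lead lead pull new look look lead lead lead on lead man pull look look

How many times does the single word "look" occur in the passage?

7

Scanning the 41 tokens for "look":
  position 4: look
  position 16: look
  position 20: look
  position 31: look
  position 32: look
  position 40: look
  position 41: look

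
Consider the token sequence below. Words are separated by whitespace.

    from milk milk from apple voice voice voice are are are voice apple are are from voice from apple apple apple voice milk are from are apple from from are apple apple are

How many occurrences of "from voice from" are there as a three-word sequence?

Scanning the 31 overlapping trigram windows for "from voice from":
  position 16–18: from voice from

1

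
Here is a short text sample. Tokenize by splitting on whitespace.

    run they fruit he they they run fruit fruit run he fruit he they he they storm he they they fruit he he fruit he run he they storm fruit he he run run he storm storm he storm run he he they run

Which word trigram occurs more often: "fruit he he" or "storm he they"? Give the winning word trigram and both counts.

"fruit he he" (2 vs 1)

"fruit he he": 2 occurrences
"storm he they": 1 occurrence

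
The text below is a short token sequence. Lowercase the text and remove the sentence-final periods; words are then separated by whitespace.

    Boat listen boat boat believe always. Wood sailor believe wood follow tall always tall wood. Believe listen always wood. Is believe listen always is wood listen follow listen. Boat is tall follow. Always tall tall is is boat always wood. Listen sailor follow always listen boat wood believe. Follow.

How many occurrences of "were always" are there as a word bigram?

0

Scanning the 48 overlapping bigram windows for "were always":
  (none found)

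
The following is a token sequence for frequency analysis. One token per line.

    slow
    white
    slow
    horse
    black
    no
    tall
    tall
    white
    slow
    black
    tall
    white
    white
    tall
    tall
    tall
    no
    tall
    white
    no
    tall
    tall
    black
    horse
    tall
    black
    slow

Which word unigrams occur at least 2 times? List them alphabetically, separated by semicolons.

Unigram counts meeting the condition (at least 2 times):
  black: 4
  horse: 2
  no: 3
  slow: 4
  tall: 10
  white: 5

black; horse; no; slow; tall; white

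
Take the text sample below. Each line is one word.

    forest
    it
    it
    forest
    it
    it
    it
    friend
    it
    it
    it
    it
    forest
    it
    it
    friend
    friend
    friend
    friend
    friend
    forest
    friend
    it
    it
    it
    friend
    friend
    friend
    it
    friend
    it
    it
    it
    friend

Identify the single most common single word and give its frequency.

Unigram frequencies (highest first):
  it: 18
  friend: 12
  forest: 4

"it", 18 times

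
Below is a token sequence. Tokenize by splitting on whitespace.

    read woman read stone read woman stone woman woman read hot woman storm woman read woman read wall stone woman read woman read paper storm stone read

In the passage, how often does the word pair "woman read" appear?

6

Scanning the 26 overlapping bigram windows for "woman read":
  position 2–3: woman read
  position 9–10: woman read
  position 14–15: woman read
  position 16–17: woman read
  position 20–21: woman read
  position 22–23: woman read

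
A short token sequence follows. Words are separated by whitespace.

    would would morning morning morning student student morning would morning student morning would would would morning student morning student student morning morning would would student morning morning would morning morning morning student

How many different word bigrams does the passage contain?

32 tokens → 31 bigram windows in total.
Repeated bigrams (each contributes count−1 duplicates):
  morning morning: 6
  morning student: 5
  student morning: 5
  morning would: 4
  would morning: 4
  would would: 4
  student student: 2
23 duplicate windows → 31 − 23 = 8 distinct.

8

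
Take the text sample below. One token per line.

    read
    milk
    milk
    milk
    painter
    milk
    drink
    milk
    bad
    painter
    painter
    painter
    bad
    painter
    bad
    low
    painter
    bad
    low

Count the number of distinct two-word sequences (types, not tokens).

12

19 tokens → 18 bigram windows in total.
Repeated bigrams (each contributes count−1 duplicates):
  painter bad: 3
  bad low: 2
  bad painter: 2
  milk milk: 2
  painter painter: 2
6 duplicate windows → 18 − 6 = 12 distinct.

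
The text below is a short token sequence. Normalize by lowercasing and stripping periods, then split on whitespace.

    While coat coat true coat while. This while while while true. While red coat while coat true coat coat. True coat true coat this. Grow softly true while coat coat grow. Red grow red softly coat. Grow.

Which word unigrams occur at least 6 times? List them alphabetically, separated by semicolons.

Unigram counts meeting the condition (at least 6 times):
  coat: 12
  true: 6
  while: 8

coat; true; while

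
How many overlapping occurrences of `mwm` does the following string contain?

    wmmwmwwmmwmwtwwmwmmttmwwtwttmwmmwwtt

4

Sliding a length-3 window over the 36 characters (34 positions):
  position 3–5: mwm
  position 9–11: mwm
  position 16–18: mwm
  position 29–31: mwm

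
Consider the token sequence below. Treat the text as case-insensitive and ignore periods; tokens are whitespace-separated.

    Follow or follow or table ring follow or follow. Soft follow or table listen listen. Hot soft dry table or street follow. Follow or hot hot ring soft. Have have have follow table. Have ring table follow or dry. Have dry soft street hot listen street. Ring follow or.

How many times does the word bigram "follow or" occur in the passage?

7

Scanning the 48 overlapping bigram windows for "follow or":
  position 1–2: follow or
  position 3–4: follow or
  position 7–8: follow or
  position 11–12: follow or
  position 23–24: follow or
  position 37–38: follow or
  position 48–49: follow or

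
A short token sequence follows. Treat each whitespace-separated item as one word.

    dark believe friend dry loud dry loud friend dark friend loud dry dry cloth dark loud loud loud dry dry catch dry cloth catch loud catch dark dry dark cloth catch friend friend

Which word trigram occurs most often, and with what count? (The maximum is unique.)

Trigram frequencies (highest first):
  loud dry dry: 2
  dark believe friend: 1
  believe friend dry: 1
  friend dry loud: 1
  dry loud dry: 1
  loud dry loud: 1
  … (24 more, each ≤ 1)

"loud dry dry", 2 times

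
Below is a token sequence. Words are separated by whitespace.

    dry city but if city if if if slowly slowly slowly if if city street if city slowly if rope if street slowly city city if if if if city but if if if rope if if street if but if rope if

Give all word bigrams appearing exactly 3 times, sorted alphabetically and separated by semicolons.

Bigram counts meeting the condition (exactly 3 times):
  but if: 3
  if rope: 3
  rope if: 3

but if; if rope; rope if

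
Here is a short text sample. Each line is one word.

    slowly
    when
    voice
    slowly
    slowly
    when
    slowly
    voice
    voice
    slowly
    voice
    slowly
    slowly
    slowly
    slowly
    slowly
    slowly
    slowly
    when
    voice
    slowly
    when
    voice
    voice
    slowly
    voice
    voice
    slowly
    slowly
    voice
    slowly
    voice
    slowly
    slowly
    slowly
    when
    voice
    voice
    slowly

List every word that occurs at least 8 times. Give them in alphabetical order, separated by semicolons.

Unigram counts meeting the condition (at least 8 times):
  slowly: 21
  voice: 13

slowly; voice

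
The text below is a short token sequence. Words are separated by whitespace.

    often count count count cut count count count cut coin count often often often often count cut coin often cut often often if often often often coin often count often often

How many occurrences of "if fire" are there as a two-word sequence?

0

Scanning the 30 overlapping bigram windows for "if fire":
  (none found)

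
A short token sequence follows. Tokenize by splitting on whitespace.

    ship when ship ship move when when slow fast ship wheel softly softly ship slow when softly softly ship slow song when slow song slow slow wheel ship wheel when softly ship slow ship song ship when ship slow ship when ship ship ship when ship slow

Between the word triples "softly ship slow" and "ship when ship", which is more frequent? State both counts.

"softly ship slow": 3 occurrences
"ship when ship": 4 occurrences

"ship when ship" (4 vs 3)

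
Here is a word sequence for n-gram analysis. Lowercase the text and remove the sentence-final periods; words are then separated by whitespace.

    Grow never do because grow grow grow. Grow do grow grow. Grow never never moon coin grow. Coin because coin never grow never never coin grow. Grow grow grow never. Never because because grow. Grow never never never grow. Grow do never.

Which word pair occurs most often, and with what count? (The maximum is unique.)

"grow grow", 10 times

Bigram frequencies (highest first):
  grow grow: 10
  grow never: 5
  never never: 5
  because grow: 2
  grow do: 2
  coin grow: 2
  … (14 more, each ≤ 2)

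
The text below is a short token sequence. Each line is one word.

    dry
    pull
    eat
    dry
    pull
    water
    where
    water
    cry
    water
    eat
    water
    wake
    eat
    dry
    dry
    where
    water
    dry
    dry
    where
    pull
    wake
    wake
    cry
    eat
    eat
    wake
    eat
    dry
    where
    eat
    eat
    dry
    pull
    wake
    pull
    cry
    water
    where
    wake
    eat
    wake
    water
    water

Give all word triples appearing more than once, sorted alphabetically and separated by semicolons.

Trigram counts meeting the condition (more than once):
  dry dry where: 2
  eat dry pull: 2
  wake eat dry: 2

dry dry where; eat dry pull; wake eat dry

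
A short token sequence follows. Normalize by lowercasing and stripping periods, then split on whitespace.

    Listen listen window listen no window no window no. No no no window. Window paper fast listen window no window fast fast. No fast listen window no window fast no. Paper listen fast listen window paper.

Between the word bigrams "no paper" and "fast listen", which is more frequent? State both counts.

"no paper": 1 occurrence
"fast listen": 3 occurrences

"fast listen" (3 vs 1)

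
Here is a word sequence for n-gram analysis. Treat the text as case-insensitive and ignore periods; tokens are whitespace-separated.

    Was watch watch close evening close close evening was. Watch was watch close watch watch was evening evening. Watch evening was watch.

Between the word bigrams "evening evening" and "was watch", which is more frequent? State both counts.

"was watch" (4 vs 1)

"evening evening": 1 occurrence
"was watch": 4 occurrences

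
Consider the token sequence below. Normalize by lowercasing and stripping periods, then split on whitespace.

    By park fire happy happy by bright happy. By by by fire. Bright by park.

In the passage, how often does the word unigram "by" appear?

6

Scanning the 15 tokens for "by":
  position 1: by
  position 6: by
  position 9: by
  position 10: by
  position 11: by
  position 14: by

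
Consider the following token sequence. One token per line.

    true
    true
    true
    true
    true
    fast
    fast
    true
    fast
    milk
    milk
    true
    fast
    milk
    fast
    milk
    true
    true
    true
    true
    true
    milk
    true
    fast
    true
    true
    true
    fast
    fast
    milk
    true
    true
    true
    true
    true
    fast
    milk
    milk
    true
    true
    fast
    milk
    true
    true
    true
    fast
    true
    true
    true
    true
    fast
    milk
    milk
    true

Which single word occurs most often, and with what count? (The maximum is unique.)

"true", 31 times

Unigram frequencies (highest first):
  true: 31
  fast: 12
  milk: 11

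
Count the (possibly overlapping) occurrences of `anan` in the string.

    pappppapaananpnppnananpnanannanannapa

4

Sliding a length-4 window over the 37 characters (34 positions):
  position 10–13: anan
  position 19–22: anan
  position 25–28: anan
  position 30–33: anan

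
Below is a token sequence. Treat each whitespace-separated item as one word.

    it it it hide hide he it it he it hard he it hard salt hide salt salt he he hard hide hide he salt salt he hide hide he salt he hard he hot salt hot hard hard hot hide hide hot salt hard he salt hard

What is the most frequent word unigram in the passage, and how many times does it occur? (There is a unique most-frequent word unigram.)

Unigram frequencies (highest first):
  he: 11
  hide: 9
  salt: 9
  hard: 8
  it: 7
  hot: 4

"he", 11 times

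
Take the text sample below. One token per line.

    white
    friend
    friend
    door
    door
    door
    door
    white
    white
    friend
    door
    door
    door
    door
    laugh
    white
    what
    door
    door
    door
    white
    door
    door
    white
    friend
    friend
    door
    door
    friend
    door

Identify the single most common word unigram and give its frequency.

Unigram frequencies (highest first):
  door: 16
  white: 6
  friend: 6
  laugh: 1
  what: 1

"door", 16 times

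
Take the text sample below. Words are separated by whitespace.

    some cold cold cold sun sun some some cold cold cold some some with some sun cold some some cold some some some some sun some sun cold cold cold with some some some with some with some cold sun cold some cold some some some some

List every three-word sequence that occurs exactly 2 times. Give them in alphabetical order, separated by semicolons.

Trigram counts meeting the condition (exactly 2 times):
  some cold cold: 2
  some cold some: 2
  some some cold: 2
  some some with: 2
  some sun cold: 2
  sun cold some: 2

some cold cold; some cold some; some some cold; some some with; some sun cold; sun cold some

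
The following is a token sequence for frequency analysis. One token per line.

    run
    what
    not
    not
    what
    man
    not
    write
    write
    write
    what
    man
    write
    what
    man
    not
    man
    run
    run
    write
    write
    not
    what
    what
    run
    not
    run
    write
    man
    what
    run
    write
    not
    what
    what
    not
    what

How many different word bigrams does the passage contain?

21

37 tokens → 36 bigram windows in total.
Repeated bigrams (each contributes count−1 duplicates):
  not what: 4
  run write: 3
  what man: 3
  write write: 3
  man not: 2
  what not: 2
  what run: 2
  what what: 2
  … (2 more repeated)
15 duplicate windows → 36 − 15 = 21 distinct.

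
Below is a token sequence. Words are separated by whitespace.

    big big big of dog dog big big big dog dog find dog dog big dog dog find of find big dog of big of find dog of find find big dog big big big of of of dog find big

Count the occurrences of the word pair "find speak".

Scanning the 40 overlapping bigram windows for "find speak":
  (none found)

0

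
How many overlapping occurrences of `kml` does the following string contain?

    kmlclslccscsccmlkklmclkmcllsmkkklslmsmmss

1

Sliding a length-3 window over the 41 characters (39 positions):
  position 1–3: kml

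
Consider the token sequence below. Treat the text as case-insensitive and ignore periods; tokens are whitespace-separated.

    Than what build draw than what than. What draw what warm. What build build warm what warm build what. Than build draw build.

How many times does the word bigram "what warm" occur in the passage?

Scanning the 22 overlapping bigram windows for "what warm":
  position 10–11: what warm
  position 16–17: what warm

2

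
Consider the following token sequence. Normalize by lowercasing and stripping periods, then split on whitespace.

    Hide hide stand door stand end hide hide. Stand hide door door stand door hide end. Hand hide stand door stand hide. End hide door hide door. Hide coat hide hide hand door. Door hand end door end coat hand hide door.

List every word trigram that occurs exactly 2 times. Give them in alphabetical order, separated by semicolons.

Trigram counts meeting the condition (exactly 2 times):
  hide door hide: 2
  hide hide stand: 2
  hide stand door: 2
  stand door stand: 2

hide door hide; hide hide stand; hide stand door; stand door stand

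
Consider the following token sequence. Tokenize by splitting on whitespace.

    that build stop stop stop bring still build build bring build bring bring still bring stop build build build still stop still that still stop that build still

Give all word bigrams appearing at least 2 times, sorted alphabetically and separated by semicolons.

bring still; build bring; build build; build still; still stop; stop stop; that build

Bigram counts meeting the condition (at least 2 times):
  bring still: 2
  build bring: 2
  build build: 3
  build still: 2
  still stop: 2
  stop stop: 2
  that build: 2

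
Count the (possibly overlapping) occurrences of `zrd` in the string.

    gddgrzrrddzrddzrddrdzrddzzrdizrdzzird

Sliding a length-3 window over the 37 characters (35 positions):
  position 11–13: zrd
  position 15–17: zrd
  position 21–23: zrd
  position 26–28: zrd
  position 30–32: zrd

5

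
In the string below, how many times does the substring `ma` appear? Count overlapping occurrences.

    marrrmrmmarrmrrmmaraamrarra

Sliding a length-2 window over the 27 characters (26 positions):
  position 1–2: ma
  position 9–10: ma
  position 17–18: ma

3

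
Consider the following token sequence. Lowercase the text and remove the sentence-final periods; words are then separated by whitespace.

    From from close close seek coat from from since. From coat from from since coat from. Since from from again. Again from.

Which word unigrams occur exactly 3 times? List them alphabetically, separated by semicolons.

Unigram counts meeting the condition (exactly 3 times):
  coat: 3
  since: 3

coat; since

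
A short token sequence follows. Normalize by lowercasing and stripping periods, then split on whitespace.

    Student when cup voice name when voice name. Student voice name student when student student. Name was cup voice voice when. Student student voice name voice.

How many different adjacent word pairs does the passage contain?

26 tokens → 25 bigram windows in total.
Repeated bigrams (each contributes count−1 duplicates):
  voice name: 4
  cup voice: 2
  name student: 2
  student student: 2
  student voice: 2
  student when: 2
  when student: 2
9 duplicate windows → 25 − 9 = 16 distinct.

16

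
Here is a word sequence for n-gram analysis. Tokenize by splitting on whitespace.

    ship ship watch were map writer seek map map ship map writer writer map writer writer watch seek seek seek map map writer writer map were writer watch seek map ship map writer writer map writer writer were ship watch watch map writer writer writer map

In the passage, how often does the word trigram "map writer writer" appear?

Scanning the 44 overlapping trigram windows for "map writer writer":
  position 11–13: map writer writer
  position 14–16: map writer writer
  position 22–24: map writer writer
  position 32–34: map writer writer
  position 35–37: map writer writer
  position 42–44: map writer writer

6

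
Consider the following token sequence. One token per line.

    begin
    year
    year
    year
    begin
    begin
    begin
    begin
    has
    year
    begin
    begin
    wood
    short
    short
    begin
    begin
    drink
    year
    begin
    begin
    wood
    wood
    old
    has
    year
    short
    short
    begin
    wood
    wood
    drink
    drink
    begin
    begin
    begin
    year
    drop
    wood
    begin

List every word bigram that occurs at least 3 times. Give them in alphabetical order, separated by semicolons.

Bigram counts meeting the condition (at least 3 times):
  begin begin: 8
  begin wood: 3
  year begin: 3

begin begin; begin wood; year begin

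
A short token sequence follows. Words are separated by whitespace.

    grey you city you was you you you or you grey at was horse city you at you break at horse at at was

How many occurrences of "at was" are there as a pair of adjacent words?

Scanning the 23 overlapping bigram windows for "at was":
  position 12–13: at was
  position 23–24: at was

2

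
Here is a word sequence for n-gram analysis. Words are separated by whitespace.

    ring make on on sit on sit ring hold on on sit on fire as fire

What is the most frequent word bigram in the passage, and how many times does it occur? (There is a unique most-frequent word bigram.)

"on sit", 3 times

Bigram frequencies (highest first):
  on sit: 3
  on on: 2
  sit on: 2
  ring make: 1
  make on: 1
  sit ring: 1
  … (5 more, each ≤ 1)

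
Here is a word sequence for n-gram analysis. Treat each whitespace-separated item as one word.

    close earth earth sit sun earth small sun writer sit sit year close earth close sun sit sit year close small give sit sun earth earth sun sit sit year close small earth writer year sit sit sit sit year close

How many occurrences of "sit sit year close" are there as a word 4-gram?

4

Scanning the 38 overlapping 4-gram windows for "sit sit year close":
  position 10–13: sit sit year close
  position 17–20: sit sit year close
  position 28–31: sit sit year close
  position 38–41: sit sit year close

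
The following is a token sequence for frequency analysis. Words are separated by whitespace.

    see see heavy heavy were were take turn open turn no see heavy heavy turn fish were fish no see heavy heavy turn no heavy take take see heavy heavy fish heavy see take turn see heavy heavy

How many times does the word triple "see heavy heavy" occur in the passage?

Scanning the 36 overlapping trigram windows for "see heavy heavy":
  position 2–4: see heavy heavy
  position 12–14: see heavy heavy
  position 20–22: see heavy heavy
  position 28–30: see heavy heavy
  position 36–38: see heavy heavy

5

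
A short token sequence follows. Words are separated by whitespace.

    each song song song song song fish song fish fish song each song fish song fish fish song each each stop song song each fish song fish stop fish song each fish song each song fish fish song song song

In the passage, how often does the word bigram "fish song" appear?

8

Scanning the 39 overlapping bigram windows for "fish song":
  position 7–8: fish song
  position 10–11: fish song
  position 14–15: fish song
  position 17–18: fish song
  position 25–26: fish song
  position 29–30: fish song
  position 32–33: fish song
  position 37–38: fish song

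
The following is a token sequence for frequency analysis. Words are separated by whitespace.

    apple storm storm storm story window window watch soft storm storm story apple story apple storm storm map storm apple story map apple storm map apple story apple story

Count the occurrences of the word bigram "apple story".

4

Scanning the 28 overlapping bigram windows for "apple story":
  position 13–14: apple story
  position 20–21: apple story
  position 26–27: apple story
  position 28–29: apple story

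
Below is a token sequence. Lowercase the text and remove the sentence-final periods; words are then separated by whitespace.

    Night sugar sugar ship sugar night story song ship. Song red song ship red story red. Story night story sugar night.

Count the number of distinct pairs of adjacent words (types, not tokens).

21 tokens → 20 bigram windows in total.
Repeated bigrams (each contributes count−1 duplicates):
  night story: 2
  red story: 2
  song ship: 2
  sugar night: 2
4 duplicate windows → 20 − 4 = 16 distinct.

16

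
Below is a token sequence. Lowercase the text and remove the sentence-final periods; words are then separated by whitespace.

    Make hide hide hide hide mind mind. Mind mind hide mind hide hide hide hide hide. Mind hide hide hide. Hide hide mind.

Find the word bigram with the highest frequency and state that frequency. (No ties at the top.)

"hide hide", 11 times

Bigram frequencies (highest first):
  hide hide: 11
  hide mind: 4
  mind mind: 3
  mind hide: 3
  make hide: 1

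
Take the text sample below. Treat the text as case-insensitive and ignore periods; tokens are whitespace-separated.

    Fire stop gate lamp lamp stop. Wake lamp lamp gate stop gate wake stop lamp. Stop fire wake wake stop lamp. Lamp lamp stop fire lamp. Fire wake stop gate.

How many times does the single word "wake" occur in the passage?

5

Scanning the 30 tokens for "wake":
  position 7: wake
  position 13: wake
  position 18: wake
  position 19: wake
  position 28: wake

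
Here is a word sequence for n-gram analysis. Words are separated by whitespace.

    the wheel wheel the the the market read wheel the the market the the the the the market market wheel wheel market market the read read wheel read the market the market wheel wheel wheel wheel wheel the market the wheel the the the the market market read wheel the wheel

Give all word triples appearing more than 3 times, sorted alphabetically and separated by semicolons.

the the market; the the the

Trigram counts meeting the condition (more than 3 times):
  the the market: 4
  the the the: 6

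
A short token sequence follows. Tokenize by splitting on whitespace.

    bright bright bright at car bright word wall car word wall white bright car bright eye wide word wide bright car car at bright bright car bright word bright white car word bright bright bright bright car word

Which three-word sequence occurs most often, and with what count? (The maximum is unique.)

Trigram frequencies (highest first):
  bright bright bright: 3
  car bright word: 2
  bright car bright: 2
  bright bright car: 2
  bright bright at: 1
  bright at car: 1
  … (25 more, each ≤ 1)

"bright bright bright", 3 times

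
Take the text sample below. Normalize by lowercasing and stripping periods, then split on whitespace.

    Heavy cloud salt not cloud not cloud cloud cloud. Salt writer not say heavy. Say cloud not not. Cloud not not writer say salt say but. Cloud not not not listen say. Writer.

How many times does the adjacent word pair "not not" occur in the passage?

4

Scanning the 32 overlapping bigram windows for "not not":
  position 17–18: not not
  position 20–21: not not
  position 28–29: not not
  position 29–30: not not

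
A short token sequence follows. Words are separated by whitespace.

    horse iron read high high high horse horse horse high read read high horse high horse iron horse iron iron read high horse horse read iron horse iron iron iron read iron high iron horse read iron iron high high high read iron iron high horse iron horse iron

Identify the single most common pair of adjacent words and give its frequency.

Bigram frequencies (highest first):
  horse iron: 6
  high horse: 5
  iron iron: 5
  high high: 4
  iron horse: 4
  read iron: 4
  … (9 more, each ≤ 3)

"horse iron", 6 times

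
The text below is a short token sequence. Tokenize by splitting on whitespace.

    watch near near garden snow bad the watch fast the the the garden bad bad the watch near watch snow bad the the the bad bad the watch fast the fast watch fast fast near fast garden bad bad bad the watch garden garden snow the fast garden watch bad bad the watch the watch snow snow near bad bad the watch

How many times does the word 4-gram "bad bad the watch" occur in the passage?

5

Scanning the 59 overlapping 4-gram windows for "bad bad the watch":
  position 14–17: bad bad the watch
  position 25–28: bad bad the watch
  position 39–42: bad bad the watch
  position 50–53: bad bad the watch
  position 59–62: bad bad the watch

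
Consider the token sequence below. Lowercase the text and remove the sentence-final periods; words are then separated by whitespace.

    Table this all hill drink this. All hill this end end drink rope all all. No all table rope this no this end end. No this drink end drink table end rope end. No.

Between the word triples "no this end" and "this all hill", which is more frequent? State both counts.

"this all hill" (2 vs 1)

"no this end": 1 occurrence
"this all hill": 2 occurrences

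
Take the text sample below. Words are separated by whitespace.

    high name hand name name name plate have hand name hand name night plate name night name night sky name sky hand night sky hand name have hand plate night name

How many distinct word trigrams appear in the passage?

31 tokens → 29 trigram windows in total.
Repeated trigrams (each contributes count−1 duplicates):
  name hand name: 2
1 duplicate windows → 29 − 1 = 28 distinct.

28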